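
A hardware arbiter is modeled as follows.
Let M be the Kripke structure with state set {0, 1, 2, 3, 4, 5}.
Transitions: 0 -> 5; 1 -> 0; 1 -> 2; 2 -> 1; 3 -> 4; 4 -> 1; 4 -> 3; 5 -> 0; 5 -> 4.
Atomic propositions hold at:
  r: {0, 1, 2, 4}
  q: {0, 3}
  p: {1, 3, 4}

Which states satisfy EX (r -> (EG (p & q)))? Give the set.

Sat(p & q) = {3}
EG (p & q): greatest fixpoint, start Z0 = {3}, keep only states in Sat with some successor in Z. Z1 = ∅; fixed.
Sat(EG (p & q)) = ∅
Sat(r -> (EG (p & q))) = {3, 5}
Sat(EX (r -> (EG (p & q)))) = {s : some successor in {3, 5}} = {0, 4}

{0, 4}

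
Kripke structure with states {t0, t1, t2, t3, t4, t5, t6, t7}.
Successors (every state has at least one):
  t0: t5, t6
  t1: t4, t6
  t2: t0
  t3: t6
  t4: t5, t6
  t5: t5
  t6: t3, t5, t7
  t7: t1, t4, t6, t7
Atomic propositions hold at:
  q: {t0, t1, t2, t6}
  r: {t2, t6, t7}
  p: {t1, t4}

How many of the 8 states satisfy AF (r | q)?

6

Sat(r | q) = {t0, t1, t2, t6, t7}
AF (r | q): least fixpoint, start Z0 = {t0, t1, t2, t6, t7}, add states with every successor in Z. Z1 = {t0, t1, t2, t3, t6, t7}; fixed.
Sat(AF (r | q)) = {t0, t1, t2, t3, t6, t7}
|Sat(AF (r | q))| = |{t0, t1, t2, t3, t6, t7}| = 6.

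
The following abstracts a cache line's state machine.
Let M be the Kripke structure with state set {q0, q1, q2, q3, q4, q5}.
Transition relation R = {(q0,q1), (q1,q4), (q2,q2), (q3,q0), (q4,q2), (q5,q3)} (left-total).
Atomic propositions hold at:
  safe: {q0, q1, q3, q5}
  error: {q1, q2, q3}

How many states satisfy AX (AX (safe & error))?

1

Sat(safe & error) = {q1, q3}
Sat(AX (safe & error)) = {s : every successor in {q1, q3}} = {q0, q5}
Sat(AX (AX (safe & error))) = {s : every successor in {q0, q5}} = {q3}
|Sat(AX (AX (safe & error)))| = |{q3}| = 1.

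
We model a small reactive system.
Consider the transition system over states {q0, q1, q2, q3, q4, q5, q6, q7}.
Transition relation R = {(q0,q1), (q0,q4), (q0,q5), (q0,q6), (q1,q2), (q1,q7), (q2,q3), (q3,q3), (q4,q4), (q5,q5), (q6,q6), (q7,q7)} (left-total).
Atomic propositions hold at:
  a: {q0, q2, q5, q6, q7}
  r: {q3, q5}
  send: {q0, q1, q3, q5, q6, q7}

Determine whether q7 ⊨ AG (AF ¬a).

Sat(¬a) = {q1, q3, q4}
AF ¬a: least fixpoint, start Z0 = {q1, q3, q4}, add states with every successor in Z. Z1 = {q1, q2, q3, q4}; fixed.
Sat(AF ¬a) = {q1, q2, q3, q4}
AG (AF ¬a): greatest fixpoint, start Z0 = {q1, q2, q3, q4}, keep only states in Sat with every successor in Z. Z1 = {q2, q3, q4}; fixed.
Sat(AG (AF ¬a)) = {q2, q3, q4}
q7 ∉ Sat(AG (AF ¬a)) = {q2, q3, q4}, so the formula does not hold at q7.

No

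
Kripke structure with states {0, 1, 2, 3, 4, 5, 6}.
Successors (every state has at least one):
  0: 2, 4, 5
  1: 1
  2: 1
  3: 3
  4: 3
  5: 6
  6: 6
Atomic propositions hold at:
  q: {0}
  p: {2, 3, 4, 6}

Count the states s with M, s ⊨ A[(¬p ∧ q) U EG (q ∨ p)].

Sat(¬p) = {0, 1, 5}
Sat(¬p ∧ q) = {0}
Sat(q ∨ p) = {0, 2, 3, 4, 6}
EG (q ∨ p): greatest fixpoint, start Z0 = {0, 2, 3, 4, 6}, keep only states in Sat with some successor in Z. Z1 = {0, 3, 4, 6}; fixed.
Sat(EG (q ∨ p)) = {0, 3, 4, 6}
A[(¬p ∧ q) U EG (q ∨ p)]: least fixpoint, start Z0 = Sat(EG (q ∨ p)) = {0, 3, 4, 6}, add states in Sat(¬p ∧ q) with every successor in Z. Already a fixed point.
Sat(A[(¬p ∧ q) U EG (q ∨ p)]) = {0, 3, 4, 6}
|Sat(A[(¬p ∧ q) U EG (q ∨ p)])| = |{0, 3, 4, 6}| = 4.

4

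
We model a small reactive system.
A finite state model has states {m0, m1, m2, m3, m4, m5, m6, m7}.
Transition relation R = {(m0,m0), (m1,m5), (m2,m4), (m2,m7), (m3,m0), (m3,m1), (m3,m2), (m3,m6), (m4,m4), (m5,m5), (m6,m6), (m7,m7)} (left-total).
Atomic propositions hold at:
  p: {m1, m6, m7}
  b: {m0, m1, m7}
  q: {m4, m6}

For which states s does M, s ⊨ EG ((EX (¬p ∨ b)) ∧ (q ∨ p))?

Sat(¬p) = {m0, m2, m3, m4, m5}
Sat(¬p ∨ b) = {m0, m1, m2, m3, m4, m5, m7}
Sat(EX (¬p ∨ b)) = {s : some successor in {m0, m1, m2, m3, m4, m5, m7}} = {m0, m1, m2, m3, m4, m5, m7}
Sat(q ∨ p) = {m1, m4, m6, m7}
Sat((EX (¬p ∨ b)) ∧ (q ∨ p)) = {m1, m4, m7}
EG ((EX (¬p ∨ b)) ∧ (q ∨ p)): greatest fixpoint, start Z0 = {m1, m4, m7}, keep only states in Sat with some successor in Z. Z1 = {m4, m7}; fixed.
Sat(EG ((EX (¬p ∨ b)) ∧ (q ∨ p))) = {m4, m7}

{m4, m7}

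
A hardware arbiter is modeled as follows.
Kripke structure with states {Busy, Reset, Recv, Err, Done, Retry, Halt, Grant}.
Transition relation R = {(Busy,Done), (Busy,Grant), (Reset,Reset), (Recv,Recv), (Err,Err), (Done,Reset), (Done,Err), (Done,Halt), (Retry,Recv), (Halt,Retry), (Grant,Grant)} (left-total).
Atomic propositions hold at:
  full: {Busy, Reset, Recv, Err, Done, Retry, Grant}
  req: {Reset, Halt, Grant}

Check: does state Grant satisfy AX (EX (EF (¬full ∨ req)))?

Sat(¬full) = {Halt}
Sat(¬full ∨ req) = {Reset, Halt, Grant}
EF (¬full ∨ req): least fixpoint, start Z0 = {Reset, Halt, Grant}, add states with some successor in Z. Z1 = {Busy, Reset, Done, Halt, Grant}; fixed.
Sat(EF (¬full ∨ req)) = {Busy, Reset, Done, Halt, Grant}
Sat(EX (EF (¬full ∨ req))) = {s : some successor in {Busy, Reset, Done, Halt, Grant}} = {Busy, Reset, Done, Grant}
Sat(AX (EX (EF (¬full ∨ req)))) = {s : every successor in {Busy, Reset, Done, Grant}} = {Busy, Reset, Grant}
Grant ∈ Sat(AX (EX (EF (¬full ∨ req)))) = {Busy, Reset, Grant}, so the formula holds at Grant.

Yes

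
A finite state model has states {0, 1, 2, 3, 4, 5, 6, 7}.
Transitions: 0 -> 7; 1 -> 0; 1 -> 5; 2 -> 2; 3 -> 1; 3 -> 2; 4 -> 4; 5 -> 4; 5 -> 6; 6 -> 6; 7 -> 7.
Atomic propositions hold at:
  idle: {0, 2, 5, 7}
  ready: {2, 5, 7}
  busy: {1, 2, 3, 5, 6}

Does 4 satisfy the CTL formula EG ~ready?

Sat(~ready) = {0, 1, 3, 4, 6}
EG ~ready: greatest fixpoint, start Z0 = {0, 1, 3, 4, 6}, keep only states in Sat with some successor in Z. Z1 = {1, 3, 4, 6}; Z2 = {3, 4, 6}; Z3 = {4, 6}; fixed.
Sat(EG ~ready) = {4, 6}
4 ∈ Sat(EG ~ready) = {4, 6}, so the formula holds at 4.

Yes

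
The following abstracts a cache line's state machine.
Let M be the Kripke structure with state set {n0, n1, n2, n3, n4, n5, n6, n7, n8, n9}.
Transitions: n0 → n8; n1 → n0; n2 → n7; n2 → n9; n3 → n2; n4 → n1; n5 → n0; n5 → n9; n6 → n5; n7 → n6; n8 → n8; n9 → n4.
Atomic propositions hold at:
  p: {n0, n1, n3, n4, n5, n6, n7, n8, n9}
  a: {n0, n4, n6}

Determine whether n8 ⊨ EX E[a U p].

Yes

E[a U p]: least fixpoint, start Z0 = Sat(p) = {n0, n1, n3, n4, n5, n6, n7, n8, n9}, add states in Sat(a) with some successor in Z. Already a fixed point.
Sat(E[a U p]) = {n0, n1, n3, n4, n5, n6, n7, n8, n9}
Sat(EX E[a U p]) = {s : some successor in {n0, n1, n3, n4, n5, n6, n7, n8, n9}} = {n0, n1, n2, n4, n5, n6, n7, n8, n9}
n8 ∈ Sat(EX E[a U p]) = {n0, n1, n2, n4, n5, n6, n7, n8, n9}, so the formula holds at n8.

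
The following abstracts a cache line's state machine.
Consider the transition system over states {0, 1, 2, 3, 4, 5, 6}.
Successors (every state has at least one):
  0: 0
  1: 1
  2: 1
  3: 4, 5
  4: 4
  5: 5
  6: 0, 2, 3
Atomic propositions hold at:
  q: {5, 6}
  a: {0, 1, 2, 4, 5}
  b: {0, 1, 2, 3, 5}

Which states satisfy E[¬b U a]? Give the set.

{0, 1, 2, 4, 5, 6}

Sat(¬b) = {4, 6}
E[¬b U a]: least fixpoint, start Z0 = Sat(a) = {0, 1, 2, 4, 5}, add states in Sat(¬b) with some successor in Z. Z1 = {0, 1, 2, 4, 5, 6}; fixed.
Sat(E[¬b U a]) = {0, 1, 2, 4, 5, 6}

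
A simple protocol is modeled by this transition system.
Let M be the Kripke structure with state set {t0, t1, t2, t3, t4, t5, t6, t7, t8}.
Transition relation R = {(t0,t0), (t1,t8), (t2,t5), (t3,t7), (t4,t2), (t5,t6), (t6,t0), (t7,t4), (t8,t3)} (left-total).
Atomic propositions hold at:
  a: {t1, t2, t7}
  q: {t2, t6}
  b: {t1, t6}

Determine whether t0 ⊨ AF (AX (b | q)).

Sat(b | q) = {t1, t2, t6}
Sat(AX (b | q)) = {s : every successor in {t1, t2, t6}} = {t4, t5}
AF (AX (b | q)): least fixpoint, start Z0 = {t4, t5}, add states with every successor in Z. Z1 = {t2, t4, t5, t7}; Z2 = {t2, t3, t4, t5, t7}; Z3 = {t2, t3, t4, t5, t7, t8}; Z4 = {t1, t2, t3, t4, t5, t7, t8}; fixed.
Sat(AF (AX (b | q))) = {t1, t2, t3, t4, t5, t7, t8}
t0 ∉ Sat(AF (AX (b | q))) = {t1, t2, t3, t4, t5, t7, t8}, so the formula does not hold at t0.

No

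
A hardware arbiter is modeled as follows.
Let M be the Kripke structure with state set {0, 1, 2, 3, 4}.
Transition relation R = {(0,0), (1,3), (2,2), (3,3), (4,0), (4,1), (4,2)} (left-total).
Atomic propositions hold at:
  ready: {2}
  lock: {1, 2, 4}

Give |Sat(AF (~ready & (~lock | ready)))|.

Sat(~ready) = {0, 1, 3, 4}
Sat(~lock) = {0, 3}
Sat(~lock | ready) = {0, 2, 3}
Sat(~ready & (~lock | ready)) = {0, 3}
AF (~ready & (~lock | ready)): least fixpoint, start Z0 = {0, 3}, add states with every successor in Z. Z1 = {0, 1, 3}; fixed.
Sat(AF (~ready & (~lock | ready))) = {0, 1, 3}
|Sat(AF (~ready & (~lock | ready)))| = |{0, 1, 3}| = 3.

3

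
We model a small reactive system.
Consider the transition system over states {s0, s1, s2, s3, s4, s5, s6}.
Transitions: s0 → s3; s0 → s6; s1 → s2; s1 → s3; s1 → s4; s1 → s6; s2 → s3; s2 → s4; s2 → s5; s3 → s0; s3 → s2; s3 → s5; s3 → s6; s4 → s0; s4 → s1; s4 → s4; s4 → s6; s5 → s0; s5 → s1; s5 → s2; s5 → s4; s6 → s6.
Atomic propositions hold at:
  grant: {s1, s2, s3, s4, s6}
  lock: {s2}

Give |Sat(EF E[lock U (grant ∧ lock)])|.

Sat(grant ∧ lock) = {s2}
E[lock U (grant ∧ lock)]: least fixpoint, start Z0 = Sat((grant ∧ lock)) = {s2}, add states in Sat(lock) with some successor in Z. Already a fixed point.
Sat(E[lock U (grant ∧ lock)]) = {s2}
EF E[lock U (grant ∧ lock)]: least fixpoint, start Z0 = {s2}, add states with some successor in Z. Z1 = {s1, s2, s3, s5}; Z2 = {s0, s1, s2, s3, s4, s5}; fixed.
Sat(EF E[lock U (grant ∧ lock)]) = {s0, s1, s2, s3, s4, s5}
|Sat(EF E[lock U (grant ∧ lock)])| = |{s0, s1, s2, s3, s4, s5}| = 6.

6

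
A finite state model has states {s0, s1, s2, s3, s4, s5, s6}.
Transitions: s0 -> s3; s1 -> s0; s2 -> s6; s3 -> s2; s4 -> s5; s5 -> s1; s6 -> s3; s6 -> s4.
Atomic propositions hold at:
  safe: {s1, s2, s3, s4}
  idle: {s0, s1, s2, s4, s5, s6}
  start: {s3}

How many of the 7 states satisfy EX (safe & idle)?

Sat(safe & idle) = {s1, s2, s4}
Sat(EX (safe & idle)) = {s : some successor in {s1, s2, s4}} = {s3, s5, s6}
|Sat(EX (safe & idle))| = |{s3, s5, s6}| = 3.

3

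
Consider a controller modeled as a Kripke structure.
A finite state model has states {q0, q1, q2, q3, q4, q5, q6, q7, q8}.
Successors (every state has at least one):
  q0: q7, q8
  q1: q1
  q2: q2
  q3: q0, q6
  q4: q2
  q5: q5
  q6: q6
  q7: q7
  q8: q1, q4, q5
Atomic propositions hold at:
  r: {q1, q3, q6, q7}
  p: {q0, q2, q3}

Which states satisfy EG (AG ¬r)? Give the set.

{q2, q4, q5}

Sat(¬r) = {q0, q2, q4, q5, q8}
AG ¬r: greatest fixpoint, start Z0 = {q0, q2, q4, q5, q8}, keep only states in Sat with every successor in Z. Z1 = {q2, q4, q5}; fixed.
Sat(AG ¬r) = {q2, q4, q5}
EG (AG ¬r): greatest fixpoint, start Z0 = {q2, q4, q5}, keep only states in Sat with some successor in Z. Already a fixed point.
Sat(EG (AG ¬r)) = {q2, q4, q5}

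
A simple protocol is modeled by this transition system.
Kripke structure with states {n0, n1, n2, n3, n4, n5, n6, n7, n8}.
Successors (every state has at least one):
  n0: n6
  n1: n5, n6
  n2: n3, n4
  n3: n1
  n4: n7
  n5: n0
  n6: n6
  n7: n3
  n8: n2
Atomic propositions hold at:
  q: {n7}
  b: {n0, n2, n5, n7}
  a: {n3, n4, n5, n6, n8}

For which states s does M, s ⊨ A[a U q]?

{n4, n7}

A[a U q]: least fixpoint, start Z0 = Sat(q) = {n7}, add states in Sat(a) with every successor in Z. Z1 = {n4, n7}; fixed.
Sat(A[a U q]) = {n4, n7}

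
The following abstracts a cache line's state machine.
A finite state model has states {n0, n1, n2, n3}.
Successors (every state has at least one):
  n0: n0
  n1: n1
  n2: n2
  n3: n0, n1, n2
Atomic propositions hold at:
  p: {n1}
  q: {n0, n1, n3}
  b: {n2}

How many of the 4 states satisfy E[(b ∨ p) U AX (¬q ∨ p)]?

Sat(b ∨ p) = {n1, n2}
Sat(¬q) = {n2}
Sat(¬q ∨ p) = {n1, n2}
Sat(AX (¬q ∨ p)) = {s : every successor in {n1, n2}} = {n1, n2}
E[(b ∨ p) U AX (¬q ∨ p)]: least fixpoint, start Z0 = Sat(AX (¬q ∨ p)) = {n1, n2}, add states in Sat(b ∨ p) with some successor in Z. Already a fixed point.
Sat(E[(b ∨ p) U AX (¬q ∨ p)]) = {n1, n2}
|Sat(E[(b ∨ p) U AX (¬q ∨ p)])| = |{n1, n2}| = 2.

2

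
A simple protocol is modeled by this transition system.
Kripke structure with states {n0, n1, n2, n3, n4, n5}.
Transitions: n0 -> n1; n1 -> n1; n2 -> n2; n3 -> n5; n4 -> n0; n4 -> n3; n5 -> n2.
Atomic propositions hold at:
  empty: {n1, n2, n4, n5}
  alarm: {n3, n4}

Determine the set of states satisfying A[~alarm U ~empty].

{n0, n3}

Sat(~alarm) = {n0, n1, n2, n5}
Sat(~empty) = {n0, n3}
A[~alarm U ~empty]: least fixpoint, start Z0 = Sat(~empty) = {n0, n3}, add states in Sat(~alarm) with every successor in Z. Already a fixed point.
Sat(A[~alarm U ~empty]) = {n0, n3}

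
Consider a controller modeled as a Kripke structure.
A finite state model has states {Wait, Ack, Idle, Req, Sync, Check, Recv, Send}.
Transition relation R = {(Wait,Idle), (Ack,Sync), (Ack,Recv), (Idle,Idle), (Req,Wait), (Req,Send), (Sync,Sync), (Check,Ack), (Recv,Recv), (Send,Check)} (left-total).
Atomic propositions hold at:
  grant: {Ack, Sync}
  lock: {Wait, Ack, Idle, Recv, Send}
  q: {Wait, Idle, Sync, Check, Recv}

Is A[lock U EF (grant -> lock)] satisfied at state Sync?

Sat(grant -> lock) = {Wait, Ack, Idle, Req, Check, Recv, Send}
EF (grant -> lock): least fixpoint, start Z0 = {Wait, Ack, Idle, Req, Check, Recv, Send}, add states with some successor in Z. Already a fixed point.
Sat(EF (grant -> lock)) = {Wait, Ack, Idle, Req, Check, Recv, Send}
A[lock U EF (grant -> lock)]: least fixpoint, start Z0 = Sat(EF (grant -> lock)) = {Wait, Ack, Idle, Req, Check, Recv, Send}, add states in Sat(lock) with every successor in Z. Already a fixed point.
Sat(A[lock U EF (grant -> lock)]) = {Wait, Ack, Idle, Req, Check, Recv, Send}
Sync ∉ Sat(A[lock U EF (grant -> lock)]) = {Wait, Ack, Idle, Req, Check, Recv, Send}, so the formula does not hold at Sync.

No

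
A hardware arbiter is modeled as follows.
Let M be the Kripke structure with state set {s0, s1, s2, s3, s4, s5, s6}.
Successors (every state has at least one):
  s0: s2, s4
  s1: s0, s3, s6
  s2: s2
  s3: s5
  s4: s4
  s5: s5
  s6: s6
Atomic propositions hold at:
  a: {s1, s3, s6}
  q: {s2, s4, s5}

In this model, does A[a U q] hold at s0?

A[a U q]: least fixpoint, start Z0 = Sat(q) = {s2, s4, s5}, add states in Sat(a) with every successor in Z. Z1 = {s2, s3, s4, s5}; fixed.
Sat(A[a U q]) = {s2, s3, s4, s5}
s0 ∉ Sat(A[a U q]) = {s2, s3, s4, s5}, so the formula does not hold at s0.

No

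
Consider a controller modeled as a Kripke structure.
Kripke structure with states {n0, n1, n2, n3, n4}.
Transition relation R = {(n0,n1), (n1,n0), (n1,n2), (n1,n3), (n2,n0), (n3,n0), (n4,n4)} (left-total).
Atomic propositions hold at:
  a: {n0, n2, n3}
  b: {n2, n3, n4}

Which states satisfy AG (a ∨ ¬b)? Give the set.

Sat(¬b) = {n0, n1}
Sat(a ∨ ¬b) = {n0, n1, n2, n3}
AG (a ∨ ¬b): greatest fixpoint, start Z0 = {n0, n1, n2, n3}, keep only states in Sat with every successor in Z. Already a fixed point.
Sat(AG (a ∨ ¬b)) = {n0, n1, n2, n3}

{n0, n1, n2, n3}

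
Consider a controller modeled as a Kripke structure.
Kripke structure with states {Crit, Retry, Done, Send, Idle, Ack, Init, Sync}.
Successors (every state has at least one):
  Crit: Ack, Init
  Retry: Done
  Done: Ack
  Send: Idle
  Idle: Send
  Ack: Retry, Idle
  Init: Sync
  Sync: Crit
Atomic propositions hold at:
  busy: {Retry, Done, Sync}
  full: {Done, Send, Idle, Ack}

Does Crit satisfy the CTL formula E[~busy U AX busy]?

Yes

Sat(~busy) = {Crit, Send, Idle, Ack, Init}
Sat(AX busy) = {s : every successor in {Retry, Done, Sync}} = {Retry, Init}
E[~busy U AX busy]: least fixpoint, start Z0 = Sat(AX busy) = {Retry, Init}, add states in Sat(~busy) with some successor in Z. Z1 = {Crit, Retry, Ack, Init}; fixed.
Sat(E[~busy U AX busy]) = {Crit, Retry, Ack, Init}
Crit ∈ Sat(E[~busy U AX busy]) = {Crit, Retry, Ack, Init}, so the formula holds at Crit.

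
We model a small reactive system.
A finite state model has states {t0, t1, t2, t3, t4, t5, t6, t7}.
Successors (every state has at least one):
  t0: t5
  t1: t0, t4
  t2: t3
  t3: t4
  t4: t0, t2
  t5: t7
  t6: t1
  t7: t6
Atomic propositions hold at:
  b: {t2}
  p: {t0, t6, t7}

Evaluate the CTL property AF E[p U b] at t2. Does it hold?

E[p U b]: least fixpoint, start Z0 = Sat(b) = {t2}, add states in Sat(p) with some successor in Z. Already a fixed point.
Sat(E[p U b]) = {t2}
AF E[p U b]: least fixpoint, start Z0 = {t2}, add states with every successor in Z. Already a fixed point.
Sat(AF E[p U b]) = {t2}
t2 ∈ Sat(AF E[p U b]) = {t2}, so the formula holds at t2.

Yes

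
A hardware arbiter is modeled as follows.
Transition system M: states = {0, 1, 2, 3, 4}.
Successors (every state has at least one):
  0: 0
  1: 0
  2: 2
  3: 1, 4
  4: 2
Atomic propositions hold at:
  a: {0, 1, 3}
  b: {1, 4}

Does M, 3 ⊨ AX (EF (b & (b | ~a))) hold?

Yes

Sat(~a) = {2, 4}
Sat(b | ~a) = {1, 2, 4}
Sat(b & (b | ~a)) = {1, 4}
EF (b & (b | ~a)): least fixpoint, start Z0 = {1, 4}, add states with some successor in Z. Z1 = {1, 3, 4}; fixed.
Sat(EF (b & (b | ~a))) = {1, 3, 4}
Sat(AX (EF (b & (b | ~a)))) = {s : every successor in {1, 3, 4}} = {3}
3 ∈ Sat(AX (EF (b & (b | ~a)))) = {3}, so the formula holds at 3.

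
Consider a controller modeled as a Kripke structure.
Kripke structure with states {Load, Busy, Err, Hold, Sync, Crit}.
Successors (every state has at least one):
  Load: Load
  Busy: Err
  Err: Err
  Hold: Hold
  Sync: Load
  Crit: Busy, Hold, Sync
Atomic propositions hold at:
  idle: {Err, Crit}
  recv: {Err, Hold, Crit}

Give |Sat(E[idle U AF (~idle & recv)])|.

2

Sat(~idle) = {Load, Busy, Hold, Sync}
Sat(~idle & recv) = {Hold}
AF (~idle & recv): least fixpoint, start Z0 = {Hold}, add states with every successor in Z. Already a fixed point.
Sat(AF (~idle & recv)) = {Hold}
E[idle U AF (~idle & recv)]: least fixpoint, start Z0 = Sat(AF (~idle & recv)) = {Hold}, add states in Sat(idle) with some successor in Z. Z1 = {Hold, Crit}; fixed.
Sat(E[idle U AF (~idle & recv)]) = {Hold, Crit}
|Sat(E[idle U AF (~idle & recv)])| = |{Hold, Crit}| = 2.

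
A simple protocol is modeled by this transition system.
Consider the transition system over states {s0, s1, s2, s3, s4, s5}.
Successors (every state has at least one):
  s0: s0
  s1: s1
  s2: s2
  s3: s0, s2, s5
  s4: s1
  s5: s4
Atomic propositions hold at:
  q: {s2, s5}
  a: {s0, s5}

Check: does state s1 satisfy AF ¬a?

Yes

Sat(¬a) = {s1, s2, s3, s4}
AF ¬a: least fixpoint, start Z0 = {s1, s2, s3, s4}, add states with every successor in Z. Z1 = {s1, s2, s3, s4, s5}; fixed.
Sat(AF ¬a) = {s1, s2, s3, s4, s5}
s1 ∈ Sat(AF ¬a) = {s1, s2, s3, s4, s5}, so the formula holds at s1.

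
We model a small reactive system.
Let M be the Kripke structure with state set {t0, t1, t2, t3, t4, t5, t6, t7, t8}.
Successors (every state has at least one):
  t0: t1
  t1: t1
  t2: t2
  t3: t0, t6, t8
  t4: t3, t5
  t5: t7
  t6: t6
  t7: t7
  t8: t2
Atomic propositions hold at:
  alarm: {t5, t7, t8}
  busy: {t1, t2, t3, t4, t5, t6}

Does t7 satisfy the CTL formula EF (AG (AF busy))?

No

AF busy: least fixpoint, start Z0 = {t1, t2, t3, t4, t5, t6}, add states with every successor in Z. Z1 = {t0, t1, t2, t3, t4, t5, t6, t8}; fixed.
Sat(AF busy) = {t0, t1, t2, t3, t4, t5, t6, t8}
AG (AF busy): greatest fixpoint, start Z0 = {t0, t1, t2, t3, t4, t5, t6, t8}, keep only states in Sat with every successor in Z. Z1 = {t0, t1, t2, t3, t4, t6, t8}; Z2 = {t0, t1, t2, t3, t6, t8}; fixed.
Sat(AG (AF busy)) = {t0, t1, t2, t3, t6, t8}
EF (AG (AF busy)): least fixpoint, start Z0 = {t0, t1, t2, t3, t6, t8}, add states with some successor in Z. Z1 = {t0, t1, t2, t3, t4, t6, t8}; fixed.
Sat(EF (AG (AF busy))) = {t0, t1, t2, t3, t4, t6, t8}
t7 ∉ Sat(EF (AG (AF busy))) = {t0, t1, t2, t3, t4, t6, t8}, so the formula does not hold at t7.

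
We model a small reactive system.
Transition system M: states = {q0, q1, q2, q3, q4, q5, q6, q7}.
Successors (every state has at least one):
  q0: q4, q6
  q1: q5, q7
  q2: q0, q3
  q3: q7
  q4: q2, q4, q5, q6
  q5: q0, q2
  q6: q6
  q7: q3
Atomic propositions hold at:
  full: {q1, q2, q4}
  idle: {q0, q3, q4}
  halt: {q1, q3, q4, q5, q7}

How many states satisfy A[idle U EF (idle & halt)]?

7

Sat(idle & halt) = {q3, q4}
EF (idle & halt): least fixpoint, start Z0 = {q3, q4}, add states with some successor in Z. Z1 = {q0, q2, q3, q4, q7}; Z2 = {q0, q1, q2, q3, q4, q5, q7}; fixed.
Sat(EF (idle & halt)) = {q0, q1, q2, q3, q4, q5, q7}
A[idle U EF (idle & halt)]: least fixpoint, start Z0 = Sat(EF (idle & halt)) = {q0, q1, q2, q3, q4, q5, q7}, add states in Sat(idle) with every successor in Z. Already a fixed point.
Sat(A[idle U EF (idle & halt)]) = {q0, q1, q2, q3, q4, q5, q7}
|Sat(A[idle U EF (idle & halt)])| = |{q0, q1, q2, q3, q4, q5, q7}| = 7.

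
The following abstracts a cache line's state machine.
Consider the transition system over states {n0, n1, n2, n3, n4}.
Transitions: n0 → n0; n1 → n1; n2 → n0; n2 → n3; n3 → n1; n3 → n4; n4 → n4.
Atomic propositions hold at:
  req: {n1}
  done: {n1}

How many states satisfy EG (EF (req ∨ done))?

3

Sat(req ∨ done) = {n1}
EF (req ∨ done): least fixpoint, start Z0 = {n1}, add states with some successor in Z. Z1 = {n1, n3}; Z2 = {n1, n2, n3}; fixed.
Sat(EF (req ∨ done)) = {n1, n2, n3}
EG (EF (req ∨ done)): greatest fixpoint, start Z0 = {n1, n2, n3}, keep only states in Sat with some successor in Z. Already a fixed point.
Sat(EG (EF (req ∨ done))) = {n1, n2, n3}
|Sat(EG (EF (req ∨ done)))| = |{n1, n2, n3}| = 3.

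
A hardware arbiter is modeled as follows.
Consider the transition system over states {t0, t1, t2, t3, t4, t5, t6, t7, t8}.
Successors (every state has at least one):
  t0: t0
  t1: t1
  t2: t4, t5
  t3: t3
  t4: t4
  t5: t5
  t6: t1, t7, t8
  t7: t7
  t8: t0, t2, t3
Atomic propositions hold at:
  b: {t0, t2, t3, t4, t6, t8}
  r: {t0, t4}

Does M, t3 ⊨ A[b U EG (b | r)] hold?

Yes

Sat(b | r) = {t0, t2, t3, t4, t6, t8}
EG (b | r): greatest fixpoint, start Z0 = {t0, t2, t3, t4, t6, t8}, keep only states in Sat with some successor in Z. Already a fixed point.
Sat(EG (b | r)) = {t0, t2, t3, t4, t6, t8}
A[b U EG (b | r)]: least fixpoint, start Z0 = Sat(EG (b | r)) = {t0, t2, t3, t4, t6, t8}, add states in Sat(b) with every successor in Z. Already a fixed point.
Sat(A[b U EG (b | r)]) = {t0, t2, t3, t4, t6, t8}
t3 ∈ Sat(A[b U EG (b | r)]) = {t0, t2, t3, t4, t6, t8}, so the formula holds at t3.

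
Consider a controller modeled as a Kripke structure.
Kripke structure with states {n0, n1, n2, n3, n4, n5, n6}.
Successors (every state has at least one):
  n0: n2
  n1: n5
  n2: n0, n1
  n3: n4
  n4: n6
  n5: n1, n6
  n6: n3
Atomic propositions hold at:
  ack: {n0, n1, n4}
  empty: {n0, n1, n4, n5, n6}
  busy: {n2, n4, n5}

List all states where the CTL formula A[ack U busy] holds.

{n0, n1, n2, n4, n5}

A[ack U busy]: least fixpoint, start Z0 = Sat(busy) = {n2, n4, n5}, add states in Sat(ack) with every successor in Z. Z1 = {n0, n1, n2, n4, n5}; fixed.
Sat(A[ack U busy]) = {n0, n1, n2, n4, n5}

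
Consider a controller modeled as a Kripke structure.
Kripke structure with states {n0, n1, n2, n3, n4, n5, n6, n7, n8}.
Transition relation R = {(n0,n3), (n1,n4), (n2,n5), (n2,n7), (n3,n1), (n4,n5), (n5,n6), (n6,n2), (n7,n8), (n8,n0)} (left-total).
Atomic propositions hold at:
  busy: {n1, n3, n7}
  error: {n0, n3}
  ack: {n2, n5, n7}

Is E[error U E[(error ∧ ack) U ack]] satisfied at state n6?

Sat(error ∧ ack) = ∅
E[(error ∧ ack) U ack]: least fixpoint, start Z0 = Sat(ack) = {n2, n5, n7}, add states in Sat(error ∧ ack) with some successor in Z. Already a fixed point.
Sat(E[(error ∧ ack) U ack]) = {n2, n5, n7}
E[error U E[(error ∧ ack) U ack]]: least fixpoint, start Z0 = Sat(E[(error ∧ ack) U ack]) = {n2, n5, n7}, add states in Sat(error) with some successor in Z. Already a fixed point.
Sat(E[error U E[(error ∧ ack) U ack]]) = {n2, n5, n7}
n6 ∉ Sat(E[error U E[(error ∧ ack) U ack]]) = {n2, n5, n7}, so the formula does not hold at n6.

No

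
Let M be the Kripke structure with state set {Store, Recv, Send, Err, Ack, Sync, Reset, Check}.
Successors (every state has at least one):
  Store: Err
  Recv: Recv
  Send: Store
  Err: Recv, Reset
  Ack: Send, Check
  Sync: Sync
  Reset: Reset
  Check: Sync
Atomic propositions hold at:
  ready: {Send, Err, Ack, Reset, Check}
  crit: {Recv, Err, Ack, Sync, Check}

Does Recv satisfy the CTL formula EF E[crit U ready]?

E[crit U ready]: least fixpoint, start Z0 = Sat(ready) = {Send, Err, Ack, Reset, Check}, add states in Sat(crit) with some successor in Z. Already a fixed point.
Sat(E[crit U ready]) = {Send, Err, Ack, Reset, Check}
EF E[crit U ready]: least fixpoint, start Z0 = {Send, Err, Ack, Reset, Check}, add states with some successor in Z. Z1 = {Store, Send, Err, Ack, Reset, Check}; fixed.
Sat(EF E[crit U ready]) = {Store, Send, Err, Ack, Reset, Check}
Recv ∉ Sat(EF E[crit U ready]) = {Store, Send, Err, Ack, Reset, Check}, so the formula does not hold at Recv.

No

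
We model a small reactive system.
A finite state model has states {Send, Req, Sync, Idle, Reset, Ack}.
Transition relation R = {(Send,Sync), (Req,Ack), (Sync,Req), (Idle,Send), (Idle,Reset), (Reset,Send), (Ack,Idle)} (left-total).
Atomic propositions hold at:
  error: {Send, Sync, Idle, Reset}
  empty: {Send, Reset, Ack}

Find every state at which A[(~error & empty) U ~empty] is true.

{Req, Sync, Idle, Ack}

Sat(~error) = {Req, Ack}
Sat(~error & empty) = {Ack}
Sat(~empty) = {Req, Sync, Idle}
A[(~error & empty) U ~empty]: least fixpoint, start Z0 = Sat(~empty) = {Req, Sync, Idle}, add states in Sat(~error & empty) with every successor in Z. Z1 = {Req, Sync, Idle, Ack}; fixed.
Sat(A[(~error & empty) U ~empty]) = {Req, Sync, Idle, Ack}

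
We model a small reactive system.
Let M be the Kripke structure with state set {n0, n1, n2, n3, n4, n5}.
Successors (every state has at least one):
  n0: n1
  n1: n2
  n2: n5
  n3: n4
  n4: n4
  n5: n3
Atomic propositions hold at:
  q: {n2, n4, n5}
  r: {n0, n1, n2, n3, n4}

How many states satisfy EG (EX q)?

Sat(EX q) = {s : some successor in {n2, n4, n5}} = {n1, n2, n3, n4}
EG (EX q): greatest fixpoint, start Z0 = {n1, n2, n3, n4}, keep only states in Sat with some successor in Z. Z1 = {n1, n3, n4}; Z2 = {n3, n4}; fixed.
Sat(EG (EX q)) = {n3, n4}
|Sat(EG (EX q))| = |{n3, n4}| = 2.

2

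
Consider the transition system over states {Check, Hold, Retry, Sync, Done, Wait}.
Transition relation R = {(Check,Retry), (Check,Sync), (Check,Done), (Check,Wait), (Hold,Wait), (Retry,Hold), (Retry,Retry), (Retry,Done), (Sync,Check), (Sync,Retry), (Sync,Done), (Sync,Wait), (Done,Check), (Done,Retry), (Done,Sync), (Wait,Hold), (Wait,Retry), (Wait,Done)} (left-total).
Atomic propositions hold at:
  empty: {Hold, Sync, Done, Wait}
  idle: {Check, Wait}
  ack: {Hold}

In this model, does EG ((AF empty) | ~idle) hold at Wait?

AF empty: least fixpoint, start Z0 = {Hold, Sync, Done, Wait}, add states with every successor in Z. Already a fixed point.
Sat(AF empty) = {Hold, Sync, Done, Wait}
Sat(~idle) = {Hold, Retry, Sync, Done}
Sat((AF empty) | ~idle) = {Hold, Retry, Sync, Done, Wait}
EG ((AF empty) | ~idle): greatest fixpoint, start Z0 = {Hold, Retry, Sync, Done, Wait}, keep only states in Sat with some successor in Z. Already a fixed point.
Sat(EG ((AF empty) | ~idle)) = {Hold, Retry, Sync, Done, Wait}
Wait ∈ Sat(EG ((AF empty) | ~idle)) = {Hold, Retry, Sync, Done, Wait}, so the formula holds at Wait.

Yes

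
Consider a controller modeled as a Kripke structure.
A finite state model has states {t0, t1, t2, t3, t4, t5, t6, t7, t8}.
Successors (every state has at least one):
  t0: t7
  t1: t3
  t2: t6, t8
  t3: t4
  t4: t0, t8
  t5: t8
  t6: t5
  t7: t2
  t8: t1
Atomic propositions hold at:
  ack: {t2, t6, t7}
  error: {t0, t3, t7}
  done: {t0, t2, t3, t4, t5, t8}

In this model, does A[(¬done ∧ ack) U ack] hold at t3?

No

Sat(¬done) = {t1, t6, t7}
Sat(¬done ∧ ack) = {t6, t7}
A[(¬done ∧ ack) U ack]: least fixpoint, start Z0 = Sat(ack) = {t2, t6, t7}, add states in Sat(¬done ∧ ack) with every successor in Z. Already a fixed point.
Sat(A[(¬done ∧ ack) U ack]) = {t2, t6, t7}
t3 ∉ Sat(A[(¬done ∧ ack) U ack]) = {t2, t6, t7}, so the formula does not hold at t3.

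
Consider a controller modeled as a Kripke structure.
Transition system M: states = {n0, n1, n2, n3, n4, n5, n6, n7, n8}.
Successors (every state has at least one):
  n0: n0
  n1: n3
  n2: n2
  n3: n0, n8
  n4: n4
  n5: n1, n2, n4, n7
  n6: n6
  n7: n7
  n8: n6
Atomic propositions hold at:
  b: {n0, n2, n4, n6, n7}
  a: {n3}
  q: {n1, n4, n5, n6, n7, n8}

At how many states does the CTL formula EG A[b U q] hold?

A[b U q]: least fixpoint, start Z0 = Sat(q) = {n1, n4, n5, n6, n7, n8}, add states in Sat(b) with every successor in Z. Already a fixed point.
Sat(A[b U q]) = {n1, n4, n5, n6, n7, n8}
EG A[b U q]: greatest fixpoint, start Z0 = {n1, n4, n5, n6, n7, n8}, keep only states in Sat with some successor in Z. Z1 = {n4, n5, n6, n7, n8}; fixed.
Sat(EG A[b U q]) = {n4, n5, n6, n7, n8}
|Sat(EG A[b U q])| = |{n4, n5, n6, n7, n8}| = 5.

5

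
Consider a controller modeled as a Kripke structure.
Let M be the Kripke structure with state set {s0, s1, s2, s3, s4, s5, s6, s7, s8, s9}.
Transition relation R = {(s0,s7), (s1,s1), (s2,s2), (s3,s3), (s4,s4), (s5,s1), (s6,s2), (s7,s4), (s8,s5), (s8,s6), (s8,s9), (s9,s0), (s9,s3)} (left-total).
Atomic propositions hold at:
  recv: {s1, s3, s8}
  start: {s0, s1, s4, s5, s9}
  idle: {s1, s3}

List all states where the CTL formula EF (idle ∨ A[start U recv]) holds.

A[start U recv]: least fixpoint, start Z0 = Sat(recv) = {s1, s3, s8}, add states in Sat(start) with every successor in Z. Z1 = {s1, s3, s5, s8}; fixed.
Sat(A[start U recv]) = {s1, s3, s5, s8}
Sat(idle ∨ A[start U recv]) = {s1, s3, s5, s8}
EF (idle ∨ A[start U recv]): least fixpoint, start Z0 = {s1, s3, s5, s8}, add states with some successor in Z. Z1 = {s1, s3, s5, s8, s9}; fixed.
Sat(EF (idle ∨ A[start U recv])) = {s1, s3, s5, s8, s9}

{s1, s3, s5, s8, s9}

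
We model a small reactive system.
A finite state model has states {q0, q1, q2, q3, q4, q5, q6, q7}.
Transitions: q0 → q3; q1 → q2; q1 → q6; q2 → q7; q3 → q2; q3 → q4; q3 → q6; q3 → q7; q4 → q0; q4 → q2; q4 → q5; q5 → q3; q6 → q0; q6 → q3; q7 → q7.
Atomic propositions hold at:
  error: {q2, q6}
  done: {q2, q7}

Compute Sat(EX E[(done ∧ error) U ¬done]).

Sat(done ∧ error) = {q2}
Sat(¬done) = {q0, q1, q3, q4, q5, q6}
E[(done ∧ error) U ¬done]: least fixpoint, start Z0 = Sat(¬done) = {q0, q1, q3, q4, q5, q6}, add states in Sat(done ∧ error) with some successor in Z. Already a fixed point.
Sat(E[(done ∧ error) U ¬done]) = {q0, q1, q3, q4, q5, q6}
Sat(EX E[(done ∧ error) U ¬done]) = {s : some successor in {q0, q1, q3, q4, q5, q6}} = {q0, q1, q3, q4, q5, q6}

{q0, q1, q3, q4, q5, q6}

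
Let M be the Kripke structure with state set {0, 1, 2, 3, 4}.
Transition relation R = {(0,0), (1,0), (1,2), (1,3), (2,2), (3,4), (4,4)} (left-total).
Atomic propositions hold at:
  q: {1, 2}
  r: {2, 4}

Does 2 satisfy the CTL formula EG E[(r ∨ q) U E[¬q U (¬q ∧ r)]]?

Sat(r ∨ q) = {1, 2, 4}
Sat(¬q) = {0, 3, 4}
Sat(¬q ∧ r) = {4}
E[¬q U (¬q ∧ r)]: least fixpoint, start Z0 = Sat((¬q ∧ r)) = {4}, add states in Sat(¬q) with some successor in Z. Z1 = {3, 4}; fixed.
Sat(E[¬q U (¬q ∧ r)]) = {3, 4}
E[(r ∨ q) U E[¬q U (¬q ∧ r)]]: least fixpoint, start Z0 = Sat(E[¬q U (¬q ∧ r)]) = {3, 4}, add states in Sat(r ∨ q) with some successor in Z. Z1 = {1, 3, 4}; fixed.
Sat(E[(r ∨ q) U E[¬q U (¬q ∧ r)]]) = {1, 3, 4}
EG E[(r ∨ q) U E[¬q U (¬q ∧ r)]]: greatest fixpoint, start Z0 = {1, 3, 4}, keep only states in Sat with some successor in Z. Already a fixed point.
Sat(EG E[(r ∨ q) U E[¬q U (¬q ∧ r)]]) = {1, 3, 4}
2 ∉ Sat(EG E[(r ∨ q) U E[¬q U (¬q ∧ r)]]) = {1, 3, 4}, so the formula does not hold at 2.

No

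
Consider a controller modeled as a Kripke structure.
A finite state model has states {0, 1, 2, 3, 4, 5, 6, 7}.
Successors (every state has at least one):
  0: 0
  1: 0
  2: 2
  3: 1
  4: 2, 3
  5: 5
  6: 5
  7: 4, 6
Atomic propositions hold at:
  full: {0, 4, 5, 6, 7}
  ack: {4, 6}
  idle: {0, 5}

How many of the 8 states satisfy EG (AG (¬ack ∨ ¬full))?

Sat(¬ack) = {0, 1, 2, 3, 5, 7}
Sat(¬full) = {1, 2, 3}
Sat(¬ack ∨ ¬full) = {0, 1, 2, 3, 5, 7}
AG (¬ack ∨ ¬full): greatest fixpoint, start Z0 = {0, 1, 2, 3, 5, 7}, keep only states in Sat with every successor in Z. Z1 = {0, 1, 2, 3, 5}; fixed.
Sat(AG (¬ack ∨ ¬full)) = {0, 1, 2, 3, 5}
EG (AG (¬ack ∨ ¬full)): greatest fixpoint, start Z0 = {0, 1, 2, 3, 5}, keep only states in Sat with some successor in Z. Already a fixed point.
Sat(EG (AG (¬ack ∨ ¬full))) = {0, 1, 2, 3, 5}
|Sat(EG (AG (¬ack ∨ ¬full)))| = |{0, 1, 2, 3, 5}| = 5.

5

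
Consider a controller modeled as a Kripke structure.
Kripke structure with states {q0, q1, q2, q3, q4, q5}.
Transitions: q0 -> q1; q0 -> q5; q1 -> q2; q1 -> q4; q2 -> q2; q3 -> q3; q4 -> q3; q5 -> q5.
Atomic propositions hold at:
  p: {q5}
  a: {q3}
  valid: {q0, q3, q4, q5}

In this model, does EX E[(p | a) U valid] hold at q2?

Sat(p | a) = {q3, q5}
E[(p | a) U valid]: least fixpoint, start Z0 = Sat(valid) = {q0, q3, q4, q5}, add states in Sat(p | a) with some successor in Z. Already a fixed point.
Sat(E[(p | a) U valid]) = {q0, q3, q4, q5}
Sat(EX E[(p | a) U valid]) = {s : some successor in {q0, q3, q4, q5}} = {q0, q1, q3, q4, q5}
q2 ∉ Sat(EX E[(p | a) U valid]) = {q0, q1, q3, q4, q5}, so the formula does not hold at q2.

No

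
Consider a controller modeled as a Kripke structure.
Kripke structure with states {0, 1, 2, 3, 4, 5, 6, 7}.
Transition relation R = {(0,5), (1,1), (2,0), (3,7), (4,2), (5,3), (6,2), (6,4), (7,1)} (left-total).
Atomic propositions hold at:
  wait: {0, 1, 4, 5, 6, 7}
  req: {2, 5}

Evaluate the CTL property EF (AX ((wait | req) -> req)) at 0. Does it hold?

Sat(wait | req) = {0, 1, 2, 4, 5, 6, 7}
Sat((wait | req) -> req) = {2, 3, 5}
Sat(AX ((wait | req) -> req)) = {s : every successor in {2, 3, 5}} = {0, 4, 5}
EF (AX ((wait | req) -> req)): least fixpoint, start Z0 = {0, 4, 5}, add states with some successor in Z. Z1 = {0, 2, 4, 5, 6}; fixed.
Sat(EF (AX ((wait | req) -> req))) = {0, 2, 4, 5, 6}
0 ∈ Sat(EF (AX ((wait | req) -> req))) = {0, 2, 4, 5, 6}, so the formula holds at 0.

Yes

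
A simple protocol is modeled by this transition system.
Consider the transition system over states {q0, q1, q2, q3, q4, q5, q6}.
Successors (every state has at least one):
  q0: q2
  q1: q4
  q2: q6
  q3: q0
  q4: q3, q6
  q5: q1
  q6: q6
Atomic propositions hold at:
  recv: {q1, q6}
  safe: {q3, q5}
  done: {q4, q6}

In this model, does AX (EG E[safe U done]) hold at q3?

No

E[safe U done]: least fixpoint, start Z0 = Sat(done) = {q4, q6}, add states in Sat(safe) with some successor in Z. Already a fixed point.
Sat(E[safe U done]) = {q4, q6}
EG E[safe U done]: greatest fixpoint, start Z0 = {q4, q6}, keep only states in Sat with some successor in Z. Already a fixed point.
Sat(EG E[safe U done]) = {q4, q6}
Sat(AX (EG E[safe U done])) = {s : every successor in {q4, q6}} = {q1, q2, q6}
q3 ∉ Sat(AX (EG E[safe U done])) = {q1, q2, q6}, so the formula does not hold at q3.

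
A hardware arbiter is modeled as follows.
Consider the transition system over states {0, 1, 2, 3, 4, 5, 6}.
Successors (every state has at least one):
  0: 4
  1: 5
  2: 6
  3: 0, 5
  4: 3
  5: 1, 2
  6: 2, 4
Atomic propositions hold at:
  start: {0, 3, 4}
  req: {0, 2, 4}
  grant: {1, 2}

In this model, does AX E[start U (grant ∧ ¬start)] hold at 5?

Yes

Sat(¬start) = {1, 2, 5, 6}
Sat(grant ∧ ¬start) = {1, 2}
E[start U (grant ∧ ¬start)]: least fixpoint, start Z0 = Sat((grant ∧ ¬start)) = {1, 2}, add states in Sat(start) with some successor in Z. Already a fixed point.
Sat(E[start U (grant ∧ ¬start)]) = {1, 2}
Sat(AX E[start U (grant ∧ ¬start)]) = {s : every successor in {1, 2}} = {5}
5 ∈ Sat(AX E[start U (grant ∧ ¬start)]) = {5}, so the formula holds at 5.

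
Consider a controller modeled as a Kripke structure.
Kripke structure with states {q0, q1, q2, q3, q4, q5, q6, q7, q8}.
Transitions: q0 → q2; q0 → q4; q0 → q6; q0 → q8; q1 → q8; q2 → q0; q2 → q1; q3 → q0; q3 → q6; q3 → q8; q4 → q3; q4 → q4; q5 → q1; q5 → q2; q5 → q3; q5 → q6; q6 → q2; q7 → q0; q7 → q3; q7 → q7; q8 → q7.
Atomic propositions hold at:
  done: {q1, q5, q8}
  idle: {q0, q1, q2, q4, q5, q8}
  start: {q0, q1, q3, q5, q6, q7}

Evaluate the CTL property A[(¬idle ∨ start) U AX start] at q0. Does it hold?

No

Sat(¬idle) = {q3, q6, q7}
Sat(¬idle ∨ start) = {q0, q1, q3, q5, q6, q7}
Sat(AX start) = {s : every successor in {q0, q1, q3, q5, q6, q7}} = {q2, q7, q8}
A[(¬idle ∨ start) U AX start]: least fixpoint, start Z0 = Sat(AX start) = {q2, q7, q8}, add states in Sat(¬idle ∨ start) with every successor in Z. Z1 = {q1, q2, q6, q7, q8}; fixed.
Sat(A[(¬idle ∨ start) U AX start]) = {q1, q2, q6, q7, q8}
q0 ∉ Sat(A[(¬idle ∨ start) U AX start]) = {q1, q2, q6, q7, q8}, so the formula does not hold at q0.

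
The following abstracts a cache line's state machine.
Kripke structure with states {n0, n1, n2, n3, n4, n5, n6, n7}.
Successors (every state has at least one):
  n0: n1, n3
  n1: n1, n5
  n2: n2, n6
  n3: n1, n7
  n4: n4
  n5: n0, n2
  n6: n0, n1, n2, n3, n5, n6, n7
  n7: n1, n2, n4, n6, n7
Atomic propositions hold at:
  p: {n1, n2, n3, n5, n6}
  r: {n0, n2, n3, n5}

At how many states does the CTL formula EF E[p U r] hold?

E[p U r]: least fixpoint, start Z0 = Sat(r) = {n0, n2, n3, n5}, add states in Sat(p) with some successor in Z. Z1 = {n0, n1, n2, n3, n5, n6}; fixed.
Sat(E[p U r]) = {n0, n1, n2, n3, n5, n6}
EF E[p U r]: least fixpoint, start Z0 = {n0, n1, n2, n3, n5, n6}, add states with some successor in Z. Z1 = {n0, n1, n2, n3, n5, n6, n7}; fixed.
Sat(EF E[p U r]) = {n0, n1, n2, n3, n5, n6, n7}
|Sat(EF E[p U r])| = |{n0, n1, n2, n3, n5, n6, n7}| = 7.

7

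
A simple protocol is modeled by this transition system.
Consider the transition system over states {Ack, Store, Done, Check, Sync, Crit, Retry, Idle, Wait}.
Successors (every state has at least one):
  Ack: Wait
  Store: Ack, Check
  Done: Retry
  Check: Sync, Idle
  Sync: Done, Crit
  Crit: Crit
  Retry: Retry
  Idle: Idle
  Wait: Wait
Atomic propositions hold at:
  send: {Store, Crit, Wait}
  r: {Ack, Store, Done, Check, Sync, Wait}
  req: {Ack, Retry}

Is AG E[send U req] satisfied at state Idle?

No

E[send U req]: least fixpoint, start Z0 = Sat(req) = {Ack, Retry}, add states in Sat(send) with some successor in Z. Z1 = {Ack, Store, Retry}; fixed.
Sat(E[send U req]) = {Ack, Store, Retry}
AG E[send U req]: greatest fixpoint, start Z0 = {Ack, Store, Retry}, keep only states in Sat with every successor in Z. Z1 = {Retry}; fixed.
Sat(AG E[send U req]) = {Retry}
Idle ∉ Sat(AG E[send U req]) = {Retry}, so the formula does not hold at Idle.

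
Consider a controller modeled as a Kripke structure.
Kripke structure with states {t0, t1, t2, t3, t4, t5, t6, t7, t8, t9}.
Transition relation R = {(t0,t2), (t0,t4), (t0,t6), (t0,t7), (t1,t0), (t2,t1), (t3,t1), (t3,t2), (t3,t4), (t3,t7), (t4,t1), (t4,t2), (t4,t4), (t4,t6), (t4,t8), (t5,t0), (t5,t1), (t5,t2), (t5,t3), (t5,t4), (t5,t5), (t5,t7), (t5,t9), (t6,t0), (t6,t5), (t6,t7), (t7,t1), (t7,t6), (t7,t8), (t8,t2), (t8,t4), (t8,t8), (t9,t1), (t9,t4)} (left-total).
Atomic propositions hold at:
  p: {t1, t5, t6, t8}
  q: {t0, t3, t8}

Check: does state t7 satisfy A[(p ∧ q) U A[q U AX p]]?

Yes

Sat(p ∧ q) = {t8}
Sat(AX p) = {s : every successor in {t1, t5, t6, t8}} = {t2, t7}
A[q U AX p]: least fixpoint, start Z0 = Sat(AX p) = {t2, t7}, add states in Sat(q) with every successor in Z. Already a fixed point.
Sat(A[q U AX p]) = {t2, t7}
A[(p ∧ q) U A[q U AX p]]: least fixpoint, start Z0 = Sat(A[q U AX p]) = {t2, t7}, add states in Sat(p ∧ q) with every successor in Z. Already a fixed point.
Sat(A[(p ∧ q) U A[q U AX p]]) = {t2, t7}
t7 ∈ Sat(A[(p ∧ q) U A[q U AX p]]) = {t2, t7}, so the formula holds at t7.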